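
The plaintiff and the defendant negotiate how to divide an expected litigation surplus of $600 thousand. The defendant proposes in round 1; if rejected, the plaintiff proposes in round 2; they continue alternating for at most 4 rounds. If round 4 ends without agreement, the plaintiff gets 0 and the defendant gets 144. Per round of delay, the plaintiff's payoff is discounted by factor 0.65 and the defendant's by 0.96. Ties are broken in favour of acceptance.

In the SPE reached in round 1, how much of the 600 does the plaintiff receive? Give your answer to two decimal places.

Solve by backward induction from round 4.
Round 4 (the plaintiff proposes): the defendant gets 144 if talks fail, so the plaintiff offers 144 and keeps 456.
Round 3 (the defendant proposes): the plaintiff can get 456 next round, worth 0.65 × 456 = 296.4 now, so the defendant offers 296.4, keeping 303.6.
Round 2 (the plaintiff proposes): the defendant can get 303.6 next round, worth 0.96 × 303.6 = 291.456 now, so the plaintiff offers 291.456, keeping 308.544.
Round 1 (the defendant proposes): the plaintiff can get 308.544 next round, worth 0.65 × 308.544 = 200.5536 now, so the defendant offers 200.5536, keeping 399.4464.

200.55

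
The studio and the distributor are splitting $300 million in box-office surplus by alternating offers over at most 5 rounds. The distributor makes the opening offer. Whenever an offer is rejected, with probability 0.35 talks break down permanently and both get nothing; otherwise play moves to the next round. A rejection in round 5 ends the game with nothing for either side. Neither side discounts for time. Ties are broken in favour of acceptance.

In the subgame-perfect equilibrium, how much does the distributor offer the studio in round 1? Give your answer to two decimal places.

By backward induction:
Round 5 (the distributor proposes): the studio will accept anything ≥ 0, so the distributor offers 0 and keeps 300.
Round 4 (the studio proposes): rejecting gives the distributor an expected 0.65 × 300 = 195, so the studio offers 195, keeping 105.
Round 3 (the distributor proposes): rejecting gives the studio an expected 0.65 × 105 = 68.25. The distributor offers 68.25 and keeps 300 − 68.25 = 231.75.
Round 2 (the studio proposes): rejecting gives the distributor an expected 0.65 × 231.75 = 150.6375. The studio offers 150.6375 and keeps 300 − 150.6375 = 149.3625.
Round 1 (the distributor proposes): rejecting gives the studio an expected 0.65 × 149.3625 = 97.085625; the distributor offers that and keeps 202.914375.

97.09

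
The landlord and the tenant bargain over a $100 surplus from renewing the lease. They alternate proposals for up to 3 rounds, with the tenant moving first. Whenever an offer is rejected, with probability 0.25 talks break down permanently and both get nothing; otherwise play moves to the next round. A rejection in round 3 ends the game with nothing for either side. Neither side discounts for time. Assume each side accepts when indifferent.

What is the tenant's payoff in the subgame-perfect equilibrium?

81.25

By backward induction:
Round 3 (the tenant proposes): rejection yields 0 for the landlord; the tenant offers 0 and keeps 100.
Round 2 (the landlord proposes): rejecting gives the tenant an expected 0.75 × 100 = 75. The landlord offers 75 and keeps 100 − 75 = 25.
Round 1 (the tenant proposes): rejecting gives the landlord an expected 0.75 × 25 = 18.75, so the tenant offers 18.75, keeping 81.25.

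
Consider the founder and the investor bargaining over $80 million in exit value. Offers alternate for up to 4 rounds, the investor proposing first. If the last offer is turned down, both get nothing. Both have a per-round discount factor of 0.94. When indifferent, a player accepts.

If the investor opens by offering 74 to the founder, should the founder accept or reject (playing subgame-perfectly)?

Round 4 (the founder proposes): rejection yields 0 for the investor; the founder offers 0 and keeps 80.
Round 3 (the investor proposes): the founder can get 80 next round, worth 0.94 × 80 = 75.2 now. The investor offers 75.2 and keeps 80 − 75.2 = 4.8.
Round 2 (the founder proposes): the investor can get 4.8 next round, worth 0.94 × 4.8 = 4.512 now. The founder offers 4.512 and keeps 80 − 4.512 = 75.488.
So by rejecting in round 1, the founder gets 75.488 next round, worth 0.94 × 75.488 = 70.95872 now.
Offer 74 ≥ 70.95872, so the founder accepts.

Accept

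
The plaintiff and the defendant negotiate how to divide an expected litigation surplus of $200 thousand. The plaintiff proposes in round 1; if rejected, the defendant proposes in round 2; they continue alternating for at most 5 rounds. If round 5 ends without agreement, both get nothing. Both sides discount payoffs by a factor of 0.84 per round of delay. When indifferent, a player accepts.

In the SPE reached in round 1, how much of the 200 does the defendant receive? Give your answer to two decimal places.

45.85

Work backward from the last round.
Round 5 (the plaintiff proposes): the defendant will accept anything ≥ 0, so the plaintiff offers 0 and keeps 200.
Round 4 (the defendant proposes): the plaintiff can get 200 next round, worth 0.84 × 200 = 168 now, so the defendant offers 168, keeping 32.
Round 3 (the plaintiff proposes): the defendant can get 32 next round, worth 0.84 × 32 = 26.88 now. The plaintiff offers 26.88 and keeps 200 − 26.88 = 173.12.
Round 2 (the defendant proposes): the plaintiff can get 173.12 next round, worth 0.84 × 173.12 = 145.4208 now; the defendant offers that and keeps 54.5792.
Round 1 (the plaintiff proposes): the defendant can get 54.5792 next round, worth 0.84 × 54.5792 = 45.846528 now; the plaintiff offers that and keeps 154.153472.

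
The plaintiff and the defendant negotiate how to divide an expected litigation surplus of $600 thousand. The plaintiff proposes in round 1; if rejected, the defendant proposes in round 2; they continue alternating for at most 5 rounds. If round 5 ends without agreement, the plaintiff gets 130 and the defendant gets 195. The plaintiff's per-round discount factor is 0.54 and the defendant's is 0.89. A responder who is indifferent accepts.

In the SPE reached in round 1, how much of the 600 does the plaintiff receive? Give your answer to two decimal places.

Round 5 (the plaintiff proposes): the defendant gets 195 if talks fail, so the plaintiff offers 195 and keeps 405.
Round 4 (the defendant proposes): the plaintiff can get 405 next round, worth 0.54 × 405 = 218.7 now; the defendant offers that and keeps 381.3.
Round 3 (the plaintiff proposes): the defendant can get 381.3 next round, worth 0.89 × 381.3 = 339.357 now. The plaintiff offers 339.357 and keeps 600 − 339.357 = 260.643.
Round 2 (the defendant proposes): the plaintiff can get 260.643 next round, worth 0.54 × 260.643 = 140.74722 now; the defendant offers that and keeps 459.25278.
Round 1 (the plaintiff proposes): the defendant can get 459.25278 next round, worth 0.89 × 459.25278 = 408.7349742 now. The plaintiff offers 408.7349742 and keeps 600 − 408.7349742 = 191.2650258.

191.27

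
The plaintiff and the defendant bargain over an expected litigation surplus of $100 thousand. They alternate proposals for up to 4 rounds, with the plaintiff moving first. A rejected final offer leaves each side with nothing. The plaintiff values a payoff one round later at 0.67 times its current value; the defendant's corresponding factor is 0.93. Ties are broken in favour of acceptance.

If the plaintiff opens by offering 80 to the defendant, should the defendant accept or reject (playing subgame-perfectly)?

Reject

Work out the defendant's continuation value if the offer is rejected.
Round 4 (the defendant proposes): rejection yields 0 for the plaintiff; the defendant offers 0 and keeps 100.
Round 3 (the plaintiff proposes): the defendant can get 100 next round, worth 0.93 × 100 = 93 now. The plaintiff offers 93 and keeps 100 − 93 = 7.
Round 2 (the defendant proposes): the plaintiff can get 7 next round, worth 0.67 × 7 = 4.69 now, so the defendant offers 4.69, keeping 95.31.
So by rejecting in round 1, the defendant gets 95.31 next round, worth 0.93 × 95.31 = 88.6383 now.
Offer 80 < 88.6383, so the defendant rejects.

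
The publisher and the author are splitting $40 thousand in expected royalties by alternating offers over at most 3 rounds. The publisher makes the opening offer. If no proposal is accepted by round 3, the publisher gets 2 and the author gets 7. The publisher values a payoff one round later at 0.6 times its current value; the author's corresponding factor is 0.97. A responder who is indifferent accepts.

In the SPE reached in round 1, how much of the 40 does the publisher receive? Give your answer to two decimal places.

20.41

Round 3 (the publisher proposes): the author gets 7 if talks fail, so the publisher offers 7 and keeps 33.
Round 2 (the author proposes): the publisher can get 33 next round, worth 0.6 × 33 = 19.8 now. The author offers 19.8 and keeps 40 − 19.8 = 20.2.
Round 1 (the publisher proposes): the author can get 20.2 next round, worth 0.97 × 20.2 = 19.594 now, so the publisher offers 19.594, keeping 20.406.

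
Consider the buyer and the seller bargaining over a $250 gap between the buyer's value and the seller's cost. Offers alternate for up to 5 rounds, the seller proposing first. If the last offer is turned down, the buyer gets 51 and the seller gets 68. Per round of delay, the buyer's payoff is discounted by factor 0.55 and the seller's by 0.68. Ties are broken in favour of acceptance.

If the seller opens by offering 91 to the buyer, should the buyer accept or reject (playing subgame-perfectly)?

Accept

Round 5 (the seller proposes): the buyer gets 51 if talks fail, so the seller offers 51 and keeps 199.
Round 4 (the buyer proposes): the seller can get 199 next round, worth 0.68 × 199 = 135.32 now, so the buyer offers 135.32, keeping 114.68.
Round 3 (the seller proposes): the buyer can get 114.68 next round, worth 0.55 × 114.68 = 63.074 now; the seller offers that and keeps 186.926.
Round 2 (the buyer proposes): the seller can get 186.926 next round, worth 0.68 × 186.926 = 127.10968 now, so the buyer offers 127.10968, keeping 122.89032.
So by rejecting in round 1, the buyer gets 122.89032 next round, worth 0.55 × 122.89032 = 67.589676 now.
Offer 91 ≥ 67.589676, so the buyer accepts.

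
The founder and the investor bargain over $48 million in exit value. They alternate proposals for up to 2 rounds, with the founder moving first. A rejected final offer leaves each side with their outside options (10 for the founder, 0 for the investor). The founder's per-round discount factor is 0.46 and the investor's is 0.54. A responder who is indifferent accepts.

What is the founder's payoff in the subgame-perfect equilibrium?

27.48

Round 2 (the investor proposes): the founder gets 10 if talks fail, so the investor offers 10 and keeps 38.
Round 1 (the founder proposes): the investor can get 38 next round, worth 0.54 × 38 = 20.52 now. The founder offers 20.52 and keeps 48 − 20.52 = 27.48.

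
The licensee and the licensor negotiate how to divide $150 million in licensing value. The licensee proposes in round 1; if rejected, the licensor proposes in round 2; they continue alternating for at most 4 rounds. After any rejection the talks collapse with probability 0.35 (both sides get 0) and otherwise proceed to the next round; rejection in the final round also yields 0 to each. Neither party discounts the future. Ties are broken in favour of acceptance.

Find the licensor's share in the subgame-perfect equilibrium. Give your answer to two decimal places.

Round 4 (the licensor proposes): rejection yields 0 for the licensee; the licensor offers 0 and keeps 150.
Round 3 (the licensee proposes): rejecting gives the licensor an expected 0.65 × 150 = 97.5, so the licensee offers 97.5, keeping 52.5.
Round 2 (the licensor proposes): rejecting gives the licensee an expected 0.65 × 52.5 = 34.125, so the licensor offers 34.125, keeping 115.875.
Round 1 (the licensee proposes): rejecting gives the licensor an expected 0.65 × 115.875 = 75.31875, so the licensee offers 75.31875, keeping 74.68125.

75.32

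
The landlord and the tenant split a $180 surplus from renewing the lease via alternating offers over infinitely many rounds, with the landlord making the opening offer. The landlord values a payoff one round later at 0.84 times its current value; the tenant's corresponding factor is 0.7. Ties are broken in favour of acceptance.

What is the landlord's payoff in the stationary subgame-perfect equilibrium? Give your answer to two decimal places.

131.07

In a stationary SPE each proposer offers the other exactly their discounted continuation value.
If the landlord keeps x when proposing and the tenant keeps y when proposing, then x = 180 − 0.7y and y = 180 − 0.84x.
Solving: x = 180(1 − 0.7) / (1 − 0.84·0.7) = 54 / 0.412 ≈ 131.0680.
The tenant gets 180 − 131.0680 ≈ 48.9320.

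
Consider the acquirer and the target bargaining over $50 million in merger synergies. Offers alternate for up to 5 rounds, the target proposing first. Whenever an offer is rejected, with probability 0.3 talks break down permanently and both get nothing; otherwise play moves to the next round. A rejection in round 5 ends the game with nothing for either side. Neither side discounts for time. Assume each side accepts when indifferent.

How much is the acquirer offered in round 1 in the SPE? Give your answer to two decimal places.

Round 5 (the target proposes): the acquirer will accept anything ≥ 0, so the target offers 0 and keeps 50.
Round 4 (the acquirer proposes): rejecting gives the target an expected 0.7 × 50 = 35, so the acquirer offers 35, keeping 15.
Round 3 (the target proposes): rejecting gives the acquirer an expected 0.7 × 15 = 10.5, so the target offers 10.5, keeping 39.5.
Round 2 (the acquirer proposes): rejecting gives the target an expected 0.7 × 39.5 = 27.65; the acquirer offers that and keeps 22.35.
Round 1 (the target proposes): rejecting gives the acquirer an expected 0.7 × 22.35 = 15.645, so the target offers 15.645, keeping 34.355.

15.65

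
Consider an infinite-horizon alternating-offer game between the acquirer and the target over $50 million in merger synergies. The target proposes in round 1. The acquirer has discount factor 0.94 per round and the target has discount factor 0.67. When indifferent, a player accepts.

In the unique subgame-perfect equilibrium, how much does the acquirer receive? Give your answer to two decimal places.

41.90

When the target proposes, the acquirer accepts any offer worth at least 0.94 times what the acquirer would get by proposing next round; and vice versa.
This gives x = 50 − 0.94y and y = 50 − 0.67x, where x and y are each side's share when it proposes.
Hence (1 − 0.94·0.67)x = 50(1 − 0.94), i.e. 0.3702·x = 3.
x ≈ 8.1037; the acquirer's share is 50 − x ≈ 41.8963.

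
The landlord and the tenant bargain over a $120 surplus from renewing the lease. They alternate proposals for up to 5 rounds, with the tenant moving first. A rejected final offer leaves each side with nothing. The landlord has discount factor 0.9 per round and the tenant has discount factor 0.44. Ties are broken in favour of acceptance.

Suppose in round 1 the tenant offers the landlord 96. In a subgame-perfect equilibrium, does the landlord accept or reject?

Accept

Round 5 (the tenant proposes): the landlord will accept anything ≥ 0, so the tenant offers 0 and keeps 120.
Round 4 (the landlord proposes): the tenant can get 120 next round, worth 0.44 × 120 = 52.8 now; the landlord offers that and keeps 67.2.
Round 3 (the tenant proposes): the landlord can get 67.2 next round, worth 0.9 × 67.2 = 60.48 now; the tenant offers that and keeps 59.52.
Round 2 (the landlord proposes): the tenant can get 59.52 next round, worth 0.44 × 59.52 = 26.1888 now, so the landlord offers 26.1888, keeping 93.8112.
So by rejecting in round 1, the landlord gets 93.8112 next round, worth 0.9 × 93.8112 = 84.43008 now.
Offer 96 ≥ 84.43008, so the landlord accepts.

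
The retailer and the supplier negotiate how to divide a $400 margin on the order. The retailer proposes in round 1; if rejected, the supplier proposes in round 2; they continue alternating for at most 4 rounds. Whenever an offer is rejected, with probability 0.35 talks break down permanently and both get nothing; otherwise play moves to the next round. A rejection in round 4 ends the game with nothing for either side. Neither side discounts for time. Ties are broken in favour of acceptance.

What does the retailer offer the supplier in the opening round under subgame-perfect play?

Round 4 (the supplier proposes): the retailer will accept anything ≥ 0, so the supplier offers 0 and keeps 400.
Round 3 (the retailer proposes): rejecting gives the supplier an expected 0.65 × 400 = 260, so the retailer offers 260, keeping 140.
Round 2 (the supplier proposes): rejecting gives the retailer an expected 0.65 × 140 = 91; the supplier offers that and keeps 309.
Round 1 (the retailer proposes): rejecting gives the supplier an expected 0.65 × 309 = 200.85; the retailer offers that and keeps 199.15.

200.85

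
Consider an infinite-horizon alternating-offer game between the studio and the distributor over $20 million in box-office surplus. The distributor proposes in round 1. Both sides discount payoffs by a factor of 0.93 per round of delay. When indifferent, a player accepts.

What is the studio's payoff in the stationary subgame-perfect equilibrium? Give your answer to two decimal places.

9.64

Let x be the distributor's share when the distributor proposes and y be the studio's share when the studio proposes.
The studio accepts iff offered ≥ 0.93·y, so x = 20 − 0.93y. Symmetrically y = 20 − 0.93x.
Substituting: x = 20 − 0.93(20 − 0.93x), giving x(1 − 0.93·0.93) = 20(1 − 0.93).
So x = 20 × 0.07 / 0.1351 ≈ 10.3627, and the studio receives 20 − x ≈ 9.6373.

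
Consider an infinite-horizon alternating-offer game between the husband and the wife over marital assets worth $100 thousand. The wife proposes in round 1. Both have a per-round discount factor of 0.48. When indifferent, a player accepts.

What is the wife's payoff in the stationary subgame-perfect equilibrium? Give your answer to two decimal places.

When the wife proposes, the husband accepts any offer worth at least 0.48 times what the husband would get by proposing next round; and vice versa.
This gives x = 100 − 0.48y and y = 100 − 0.48x, where x and y are each side's share when it proposes.
Hence (1 − 0.48·0.48)x = 100(1 − 0.48), i.e. 0.7696·x = 52.
x ≈ 67.5676; the husband's share is 100 − x ≈ 32.4324.

67.57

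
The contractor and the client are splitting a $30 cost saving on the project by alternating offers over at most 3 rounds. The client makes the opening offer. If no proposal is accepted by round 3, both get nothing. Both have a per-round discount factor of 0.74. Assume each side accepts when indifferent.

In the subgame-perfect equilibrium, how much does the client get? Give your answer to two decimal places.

24.23

Round 3 (the client proposes): the contractor will accept anything ≥ 0, so the client offers 0 and keeps 30.
Round 2 (the contractor proposes): the client can get 30 next round, worth 0.74 × 30 = 22.2 now, so the contractor offers 22.2, keeping 7.8.
Round 1 (the client proposes): the contractor can get 7.8 next round, worth 0.74 × 7.8 = 5.772 now. The client offers 5.772 and keeps 30 − 5.772 = 24.228.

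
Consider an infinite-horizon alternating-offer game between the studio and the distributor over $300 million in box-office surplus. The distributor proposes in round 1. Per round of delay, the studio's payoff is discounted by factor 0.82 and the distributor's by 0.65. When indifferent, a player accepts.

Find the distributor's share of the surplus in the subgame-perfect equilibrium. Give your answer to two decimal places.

115.63

In a stationary SPE each proposer offers the other exactly their discounted continuation value.
If the distributor keeps x when proposing and the studio keeps y when proposing, then x = 300 − 0.82y and y = 300 − 0.65x.
Solving: x = 300(1 − 0.82) / (1 − 0.65·0.82) = 54 / 0.467 ≈ 115.6317.
The studio gets 300 − 115.6317 ≈ 184.3683.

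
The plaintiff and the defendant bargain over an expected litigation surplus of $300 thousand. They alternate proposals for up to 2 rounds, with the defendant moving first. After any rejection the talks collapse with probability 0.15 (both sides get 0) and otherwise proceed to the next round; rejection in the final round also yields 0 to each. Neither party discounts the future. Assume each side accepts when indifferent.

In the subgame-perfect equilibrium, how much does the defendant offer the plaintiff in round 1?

255

Round 2 (the plaintiff proposes): the defendant will accept anything ≥ 0, so the plaintiff offers 0 and keeps 300.
Round 1 (the defendant proposes): rejecting gives the plaintiff an expected 0.85 × 300 = 255, so the defendant offers 255, keeping 45.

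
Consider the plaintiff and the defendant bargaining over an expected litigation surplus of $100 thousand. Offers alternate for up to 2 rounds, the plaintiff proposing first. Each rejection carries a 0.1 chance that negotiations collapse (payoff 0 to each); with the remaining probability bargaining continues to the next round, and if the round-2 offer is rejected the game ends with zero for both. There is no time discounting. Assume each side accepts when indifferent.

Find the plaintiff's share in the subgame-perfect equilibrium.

10

Round 2 (the defendant proposes): rejection yields 0 for the plaintiff; the defendant offers 0 and keeps 100.
Round 1 (the plaintiff proposes): rejecting gives the defendant an expected 0.9 × 100 = 90, so the plaintiff offers 90, keeping 10.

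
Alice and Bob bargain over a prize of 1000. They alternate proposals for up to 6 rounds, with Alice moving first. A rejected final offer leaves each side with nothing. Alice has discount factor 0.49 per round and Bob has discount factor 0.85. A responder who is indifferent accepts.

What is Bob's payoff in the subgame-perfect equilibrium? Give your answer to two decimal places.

By backward induction:
Round 6 (Bob proposes): rejection yields 0 for Alice; Bob offers 0 and keeps 1000.
Round 5 (Alice proposes): Bob can get 1000 next round, worth 0.85 × 1000 = 850 now; Alice offers that and keeps 150.
Round 4 (Bob proposes): Alice can get 150 next round, worth 0.49 × 150 = 73.5 now. Bob offers 73.5 and keeps 1000 − 73.5 = 926.5.
Round 3 (Alice proposes): Bob can get 926.5 next round, worth 0.85 × 926.5 = 787.525 now, so Alice offers 787.525, keeping 212.475.
Round 2 (Bob proposes): Alice can get 212.475 next round, worth 0.49 × 212.475 = 104.11275 now, so Bob offers 104.11275, keeping 895.88725.
Round 1 (Alice proposes): Bob can get 895.88725 next round, worth 0.85 × 895.88725 = 761.5041625 now. Alice offers 761.5041625 and keeps 1000 − 761.5041625 = 238.4958375.

761.50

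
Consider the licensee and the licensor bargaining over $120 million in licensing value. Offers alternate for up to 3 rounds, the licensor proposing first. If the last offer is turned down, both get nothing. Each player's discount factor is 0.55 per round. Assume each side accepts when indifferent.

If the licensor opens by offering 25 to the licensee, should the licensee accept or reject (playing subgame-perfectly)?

Round 3 (the licensor proposes): rejection yields 0 for the licensee; the licensor offers 0 and keeps 120.
Round 2 (the licensee proposes): the licensor can get 120 next round, worth 0.55 × 120 = 66 now. The licensee offers 66 and keeps 120 − 66 = 54.
So by rejecting in round 1, the licensee gets 54 next round, worth 0.55 × 54 = 29.7 now.
Offer 25 < 29.7, so the licensee rejects.

Reject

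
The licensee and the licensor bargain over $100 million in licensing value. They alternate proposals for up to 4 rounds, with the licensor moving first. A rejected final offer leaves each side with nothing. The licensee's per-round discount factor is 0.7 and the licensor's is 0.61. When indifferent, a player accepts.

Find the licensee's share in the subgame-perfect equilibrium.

Round 4 (the licensee proposes): the licensor will accept anything ≥ 0, so the licensee offers 0 and keeps 100.
Round 3 (the licensor proposes): the licensee can get 100 next round, worth 0.7 × 100 = 70 now, so the licensor offers 70, keeping 30.
Round 2 (the licensee proposes): the licensor can get 30 next round, worth 0.61 × 30 = 18.3 now, so the licensee offers 18.3, keeping 81.7.
Round 1 (the licensor proposes): the licensee can get 81.7 next round, worth 0.7 × 81.7 = 57.19 now, so the licensor offers 57.19, keeping 42.81.

57.19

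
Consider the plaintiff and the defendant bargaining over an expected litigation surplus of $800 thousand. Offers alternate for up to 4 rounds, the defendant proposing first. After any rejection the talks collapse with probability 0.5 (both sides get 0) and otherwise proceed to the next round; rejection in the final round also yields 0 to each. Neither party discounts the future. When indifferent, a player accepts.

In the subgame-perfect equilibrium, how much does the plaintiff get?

By backward induction:
Round 4 (the plaintiff proposes): rejection yields 0 for the defendant; the plaintiff offers 0 and keeps 800.
Round 3 (the defendant proposes): rejecting gives the plaintiff an expected 0.5 × 800 = 400; the defendant offers that and keeps 400.
Round 2 (the plaintiff proposes): rejecting gives the defendant an expected 0.5 × 400 = 200, so the plaintiff offers 200, keeping 600.
Round 1 (the defendant proposes): rejecting gives the plaintiff an expected 0.5 × 600 = 300, so the defendant offers 300, keeping 500.

300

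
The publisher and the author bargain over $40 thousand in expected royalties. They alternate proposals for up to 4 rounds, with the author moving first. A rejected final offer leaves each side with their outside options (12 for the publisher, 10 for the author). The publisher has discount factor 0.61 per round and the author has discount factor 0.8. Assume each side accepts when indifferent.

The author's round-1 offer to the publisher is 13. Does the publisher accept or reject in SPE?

Round 4 (the publisher proposes): the author gets 10 if talks fail, so the publisher offers 10 and keeps 30.
Round 3 (the author proposes): the publisher can get 30 next round, worth 0.61 × 30 = 18.3 now, so the author offers 18.3, keeping 21.7.
Round 2 (the publisher proposes): the author can get 21.7 next round, worth 0.8 × 21.7 = 17.36 now. The publisher offers 17.36 and keeps 40 − 17.36 = 22.64.
So by rejecting in round 1, the publisher gets 22.64 next round, worth 0.61 × 22.64 = 13.8104 now.
Offer 13 < 13.8104, so the publisher rejects.

Reject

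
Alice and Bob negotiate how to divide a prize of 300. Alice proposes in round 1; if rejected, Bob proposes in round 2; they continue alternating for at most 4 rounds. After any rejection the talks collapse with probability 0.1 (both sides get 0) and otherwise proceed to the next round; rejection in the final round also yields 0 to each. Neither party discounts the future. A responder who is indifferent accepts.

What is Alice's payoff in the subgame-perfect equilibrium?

Round 4 (Bob proposes): rejection yields 0 for Alice; Bob offers 0 and keeps 300.
Round 3 (Alice proposes): rejecting gives Bob an expected 0.9 × 300 = 270; Alice offers that and keeps 30.
Round 2 (Bob proposes): rejecting gives Alice an expected 0.9 × 30 = 27. Bob offers 27 and keeps 300 − 27 = 273.
Round 1 (Alice proposes): rejecting gives Bob an expected 0.9 × 273 = 245.7, so Alice offers 245.7, keeping 54.3.

54.3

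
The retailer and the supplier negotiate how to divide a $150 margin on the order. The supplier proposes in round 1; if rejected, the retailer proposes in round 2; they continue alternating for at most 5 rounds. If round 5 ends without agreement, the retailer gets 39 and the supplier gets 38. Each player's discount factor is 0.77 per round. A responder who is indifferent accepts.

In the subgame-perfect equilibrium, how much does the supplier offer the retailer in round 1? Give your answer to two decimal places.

Solve by backward induction from round 5.
Round 5 (the supplier proposes): the retailer gets 39 if talks fail, so the supplier offers 39 and keeps 111.
Round 4 (the retailer proposes): the supplier can get 111 next round, worth 0.77 × 111 = 85.47 now, so the retailer offers 85.47, keeping 64.53.
Round 3 (the supplier proposes): the retailer can get 64.53 next round, worth 0.77 × 64.53 = 49.6881 now; the supplier offers that and keeps 100.3119.
Round 2 (the retailer proposes): the supplier can get 100.3119 next round, worth 0.77 × 100.3119 = 77.240163 now, so the retailer offers 77.240163, keeping 72.759837.
Round 1 (the supplier proposes): the retailer can get 72.759837 next round, worth 0.77 × 72.759837 = 56.02507449 now; the supplier offers that and keeps 93.97492551.

56.03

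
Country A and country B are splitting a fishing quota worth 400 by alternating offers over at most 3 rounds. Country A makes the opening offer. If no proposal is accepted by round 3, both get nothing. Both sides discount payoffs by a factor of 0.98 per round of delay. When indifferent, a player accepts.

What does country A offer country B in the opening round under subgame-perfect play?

Round 3 (country A proposes): rejection yields 0 for country B; country A offers 0 and keeps 400.
Round 2 (country B proposes): country A can get 400 next round, worth 0.98 × 400 = 392 now. Country B offers 392 and keeps 400 − 392 = 8.
Round 1 (country A proposes): country B can get 8 next round, worth 0.98 × 8 = 7.84 now; country A offers that and keeps 392.16.

7.84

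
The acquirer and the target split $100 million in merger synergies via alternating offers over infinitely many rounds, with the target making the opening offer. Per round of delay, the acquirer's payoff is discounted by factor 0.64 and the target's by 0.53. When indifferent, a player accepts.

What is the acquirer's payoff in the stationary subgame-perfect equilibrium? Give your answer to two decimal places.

When the target proposes, the acquirer accepts any offer worth at least 0.64 times what the acquirer would get by proposing next round; and vice versa.
This gives x = 100 − 0.64y and y = 100 − 0.53x, where x and y are each side's share when it proposes.
Hence (1 − 0.64·0.53)x = 100(1 − 0.64), i.e. 0.6608·x = 36.
x ≈ 54.4794; the acquirer's share is 100 − x ≈ 45.5206.

45.52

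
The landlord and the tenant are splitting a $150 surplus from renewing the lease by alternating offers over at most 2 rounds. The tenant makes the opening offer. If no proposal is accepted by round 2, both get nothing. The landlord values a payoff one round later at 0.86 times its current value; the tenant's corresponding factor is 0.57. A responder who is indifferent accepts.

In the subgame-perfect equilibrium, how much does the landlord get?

By backward induction:
Round 2 (the landlord proposes): rejection yields 0 for the tenant; the landlord offers 0 and keeps 150.
Round 1 (the tenant proposes): the landlord can get 150 next round, worth 0.86 × 150 = 129 now. The tenant offers 129 and keeps 150 − 129 = 21.

129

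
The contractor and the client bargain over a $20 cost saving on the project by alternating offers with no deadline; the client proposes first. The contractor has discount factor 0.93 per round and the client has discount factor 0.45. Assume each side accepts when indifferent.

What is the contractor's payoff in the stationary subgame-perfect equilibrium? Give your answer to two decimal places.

17.59

Let x be the client's share when the client proposes and y be the contractor's share when the contractor proposes.
The contractor accepts iff offered ≥ 0.93·y, so x = 20 − 0.93y. Symmetrically y = 20 − 0.45x.
Substituting: x = 20 − 0.93(20 − 0.45x), giving x(1 − 0.45·0.93) = 20(1 − 0.93).
So x = 20 × 0.07 / 0.5815 ≈ 2.4076, and the contractor receives 20 − x ≈ 17.5924.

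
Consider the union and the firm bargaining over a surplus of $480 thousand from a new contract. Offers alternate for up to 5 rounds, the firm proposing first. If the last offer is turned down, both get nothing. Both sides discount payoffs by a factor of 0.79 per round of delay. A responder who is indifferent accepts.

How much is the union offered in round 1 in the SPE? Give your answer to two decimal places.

By backward induction:
Round 5 (the firm proposes): the union will accept anything ≥ 0, so the firm offers 0 and keeps 480.
Round 4 (the union proposes): the firm can get 480 next round, worth 0.79 × 480 = 379.2 now, so the union offers 379.2, keeping 100.8.
Round 3 (the firm proposes): the union can get 100.8 next round, worth 0.79 × 100.8 = 79.632 now, so the firm offers 79.632, keeping 400.368.
Round 2 (the union proposes): the firm can get 400.368 next round, worth 0.79 × 400.368 = 316.29072 now. The union offers 316.29072 and keeps 480 − 316.29072 = 163.70928.
Round 1 (the firm proposes): the union can get 163.70928 next round, worth 0.79 × 163.70928 = 129.3303312 now; the firm offers that and keeps 350.6696688.

129.33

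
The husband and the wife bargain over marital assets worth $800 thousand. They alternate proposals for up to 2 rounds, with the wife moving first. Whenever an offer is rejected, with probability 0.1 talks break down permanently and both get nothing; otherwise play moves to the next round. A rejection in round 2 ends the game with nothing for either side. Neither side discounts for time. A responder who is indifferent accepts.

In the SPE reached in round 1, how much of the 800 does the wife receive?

80

Round 2 (the husband proposes): the wife will accept anything ≥ 0, so the husband offers 0 and keeps 800.
Round 1 (the wife proposes): rejecting gives the husband an expected 0.9 × 800 = 720, so the wife offers 720, keeping 80.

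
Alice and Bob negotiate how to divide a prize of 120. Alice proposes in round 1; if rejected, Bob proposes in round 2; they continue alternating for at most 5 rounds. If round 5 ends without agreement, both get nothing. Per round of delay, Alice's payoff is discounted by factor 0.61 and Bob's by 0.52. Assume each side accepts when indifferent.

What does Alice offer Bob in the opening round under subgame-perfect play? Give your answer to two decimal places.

32.06

Round 5 (Alice proposes): rejection yields 0 for Bob; Alice offers 0 and keeps 120.
Round 4 (Bob proposes): Alice can get 120 next round, worth 0.61 × 120 = 73.2 now. Bob offers 73.2 and keeps 120 − 73.2 = 46.8.
Round 3 (Alice proposes): Bob can get 46.8 next round, worth 0.52 × 46.8 = 24.336 now; Alice offers that and keeps 95.664.
Round 2 (Bob proposes): Alice can get 95.664 next round, worth 0.61 × 95.664 = 58.35504 now. Bob offers 58.35504 and keeps 120 − 58.35504 = 61.64496.
Round 1 (Alice proposes): Bob can get 61.64496 next round, worth 0.52 × 61.64496 = 32.0553792 now, so Alice offers 32.0553792, keeping 87.9446208.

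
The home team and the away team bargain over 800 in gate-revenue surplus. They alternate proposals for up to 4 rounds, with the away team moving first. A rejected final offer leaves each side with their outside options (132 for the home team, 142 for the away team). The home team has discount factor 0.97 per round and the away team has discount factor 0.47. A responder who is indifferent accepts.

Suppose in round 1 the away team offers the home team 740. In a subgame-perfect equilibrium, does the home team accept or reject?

Accept

Round 4 (the home team proposes): the away team gets 142 if talks fail, so the home team offers 142 and keeps 658.
Round 3 (the away team proposes): the home team can get 658 next round, worth 0.97 × 658 = 638.26 now, so the away team offers 638.26, keeping 161.74.
Round 2 (the home team proposes): the away team can get 161.74 next round, worth 0.47 × 161.74 = 76.0178 now; the home team offers that and keeps 723.9822.
So by rejecting in round 1, the home team gets 723.9822 next round, worth 0.97 × 723.9822 = 702.262734 now.
Offer 740 ≥ 702.262734, so the home team accepts.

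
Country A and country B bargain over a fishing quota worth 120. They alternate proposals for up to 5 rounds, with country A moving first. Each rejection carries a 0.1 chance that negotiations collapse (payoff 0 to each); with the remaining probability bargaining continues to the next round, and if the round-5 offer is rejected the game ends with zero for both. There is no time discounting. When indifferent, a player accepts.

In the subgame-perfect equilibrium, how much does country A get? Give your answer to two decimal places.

Round 5 (country A proposes): rejection yields 0 for country B; country A offers 0 and keeps 120.
Round 4 (country B proposes): rejecting gives country A an expected 0.9 × 120 = 108, so country B offers 108, keeping 12.
Round 3 (country A proposes): rejecting gives country B an expected 0.9 × 12 = 10.8, so country A offers 10.8, keeping 109.2.
Round 2 (country B proposes): rejecting gives country A an expected 0.9 × 109.2 = 98.28, so country B offers 98.28, keeping 21.72.
Round 1 (country A proposes): rejecting gives country B an expected 0.9 × 21.72 = 19.548, so country A offers 19.548, keeping 100.452.

100.45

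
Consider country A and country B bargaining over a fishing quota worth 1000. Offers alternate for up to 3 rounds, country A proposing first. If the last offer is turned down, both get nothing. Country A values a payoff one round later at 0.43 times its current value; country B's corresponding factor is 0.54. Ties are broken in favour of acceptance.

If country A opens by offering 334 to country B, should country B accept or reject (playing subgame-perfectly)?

Work out country B's continuation value if the offer is rejected.
Round 3 (country A proposes): country B will accept anything ≥ 0, so country A offers 0 and keeps 1000.
Round 2 (country B proposes): country A can get 1000 next round, worth 0.43 × 1000 = 430 now. Country B offers 430 and keeps 1000 − 430 = 570.
So by rejecting in round 1, country B gets 570 next round, worth 0.54 × 570 = 307.8 now.
Offer 334 ≥ 307.8, so country B accepts.

Accept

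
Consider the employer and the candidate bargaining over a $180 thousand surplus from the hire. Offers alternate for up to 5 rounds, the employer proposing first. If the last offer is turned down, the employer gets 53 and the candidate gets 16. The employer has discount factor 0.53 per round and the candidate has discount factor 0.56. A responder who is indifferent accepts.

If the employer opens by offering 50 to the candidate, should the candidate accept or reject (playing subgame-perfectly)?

Round 5 (the employer proposes): the candidate gets 16 if talks fail, so the employer offers 16 and keeps 164.
Round 4 (the candidate proposes): the employer can get 164 next round, worth 0.53 × 164 = 86.92 now; the candidate offers that and keeps 93.08.
Round 3 (the employer proposes): the candidate can get 93.08 next round, worth 0.56 × 93.08 = 52.1248 now; the employer offers that and keeps 127.8752.
Round 2 (the candidate proposes): the employer can get 127.8752 next round, worth 0.53 × 127.8752 = 67.773856 now. The candidate offers 67.773856 and keeps 180 − 67.773856 = 112.226144.
So by rejecting in round 1, the candidate gets 112.226144 next round, worth 0.56 × 112.226144 = 62.84664064 now.
Offer 50 < 62.84664064, so the candidate rejects.

Reject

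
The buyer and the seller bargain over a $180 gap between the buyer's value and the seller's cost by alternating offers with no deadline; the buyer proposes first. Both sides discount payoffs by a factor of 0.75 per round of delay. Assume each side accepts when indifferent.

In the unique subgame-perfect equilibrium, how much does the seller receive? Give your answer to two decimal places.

77.14

When the buyer proposes, the seller accepts any offer worth at least 0.75 times what the seller would get by proposing next round; and vice versa.
This gives x = 180 − 0.75y and y = 180 − 0.75x, where x and y are each side's share when it proposes.
Hence (1 − 0.75·0.75)x = 180(1 − 0.75), i.e. 0.4375·x = 45.
x ≈ 102.8571; the seller's share is 180 − x ≈ 77.1429.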